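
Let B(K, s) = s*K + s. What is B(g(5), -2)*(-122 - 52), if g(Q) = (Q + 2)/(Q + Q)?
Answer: 2958/5 ≈ 591.60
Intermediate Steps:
g(Q) = (2 + Q)/(2*Q) (g(Q) = (2 + Q)/((2*Q)) = (2 + Q)*(1/(2*Q)) = (2 + Q)/(2*Q))
B(K, s) = s + K*s (B(K, s) = K*s + s = s + K*s)
B(g(5), -2)*(-122 - 52) = (-2*(1 + (½)*(2 + 5)/5))*(-122 - 52) = -2*(1 + (½)*(⅕)*7)*(-174) = -2*(1 + 7/10)*(-174) = -2*17/10*(-174) = -17/5*(-174) = 2958/5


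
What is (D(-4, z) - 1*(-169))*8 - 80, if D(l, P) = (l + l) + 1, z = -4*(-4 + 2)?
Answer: 1216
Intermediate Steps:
z = 8 (z = -4*(-2) = 8)
D(l, P) = 1 + 2*l (D(l, P) = 2*l + 1 = 1 + 2*l)
(D(-4, z) - 1*(-169))*8 - 80 = ((1 + 2*(-4)) - 1*(-169))*8 - 80 = ((1 - 8) + 169)*8 - 80 = (-7 + 169)*8 - 80 = 162*8 - 80 = 1296 - 80 = 1216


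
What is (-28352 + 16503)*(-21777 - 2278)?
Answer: 285027695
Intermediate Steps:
(-28352 + 16503)*(-21777 - 2278) = -11849*(-24055) = 285027695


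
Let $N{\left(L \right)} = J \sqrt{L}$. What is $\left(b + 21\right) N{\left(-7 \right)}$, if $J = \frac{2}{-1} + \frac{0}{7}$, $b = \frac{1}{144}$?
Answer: $- \frac{3025 i \sqrt{7}}{72} \approx - 111.16 i$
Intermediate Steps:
$b = \frac{1}{144} \approx 0.0069444$
$J = -2$ ($J = 2 \left(-1\right) + 0 \cdot \frac{1}{7} = -2 + 0 = -2$)
$N{\left(L \right)} = - 2 \sqrt{L}$
$\left(b + 21\right) N{\left(-7 \right)} = \left(\frac{1}{144} + 21\right) \left(- 2 \sqrt{-7}\right) = \frac{3025 \left(- 2 i \sqrt{7}\right)}{144} = - \frac{3025 i \sqrt{7}}{72}$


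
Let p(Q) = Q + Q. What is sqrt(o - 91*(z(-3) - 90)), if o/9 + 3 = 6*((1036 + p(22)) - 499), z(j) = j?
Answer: sqrt(39810) ≈ 199.52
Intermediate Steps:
p(Q) = 2*Q
o = 31347 (o = -27 + 9*(6*((1036 + 2*22) - 499)) = -27 + 9*(6*((1036 + 44) - 499)) = -27 + 9*(6*(1080 - 499)) = -27 + 9*(6*581) = -27 + 9*3486 = -27 + 31374 = 31347)
sqrt(o - 91*(z(-3) - 90)) = sqrt(31347 - 91*(-3 - 90)) = sqrt(31347 - 91*(-93)) = sqrt(31347 + 8463) = sqrt(39810)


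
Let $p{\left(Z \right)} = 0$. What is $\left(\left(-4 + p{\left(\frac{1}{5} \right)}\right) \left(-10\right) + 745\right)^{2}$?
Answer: $616225$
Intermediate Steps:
$\left(\left(-4 + p{\left(\frac{1}{5} \right)}\right) \left(-10\right) + 745\right)^{2} = \left(\left(-4 + 0\right) \left(-10\right) + 745\right)^{2} = \left(\left(-4\right) \left(-10\right) + 745\right)^{2} = \left(40 + 745\right)^{2} = 785^{2} = 616225$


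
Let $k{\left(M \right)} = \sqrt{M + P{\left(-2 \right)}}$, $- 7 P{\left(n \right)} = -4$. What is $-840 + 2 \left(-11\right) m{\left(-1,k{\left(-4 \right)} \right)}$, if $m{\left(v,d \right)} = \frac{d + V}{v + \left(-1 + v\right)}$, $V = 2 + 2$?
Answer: $- \frac{2432}{3} + \frac{44 i \sqrt{42}}{21} \approx -810.67 + 13.579 i$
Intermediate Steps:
$P{\left(n \right)} = \frac{4}{7}$ ($P{\left(n \right)} = \left(- \frac{1}{7}\right) \left(-4\right) = \frac{4}{7}$)
$V = 4$
$k{\left(M \right)} = \sqrt{\frac{4}{7} + M}$ ($k{\left(M \right)} = \sqrt{M + \frac{4}{7}} = \sqrt{\frac{4}{7} + M}$)
$m{\left(v,d \right)} = \frac{4 + d}{-1 + 2 v}$ ($m{\left(v,d \right)} = \frac{d + 4}{v + \left(-1 + v\right)} = \frac{4 + d}{-1 + 2 v}$)
$-840 + 2 \left(-11\right) m{\left(-1,k{\left(-4 \right)} \right)} = -840 + 2 \left(-11\right) \frac{4 + \frac{\sqrt{28 + 49 \left(-4\right)}}{7}}{-1 + 2 \left(-1\right)} = -840 - 22 \frac{4 + \frac{\sqrt{28 - 196}}{7}}{-1 - 2} = -840 - 22 \frac{4 + \frac{\sqrt{-168}}{7}}{-3} = -840 - 22 \left(- \frac{4 + \frac{2 i \sqrt{42}}{7}}{3}\right) = -840 - 22 \left(- \frac{4}{3} - \frac{2 i \sqrt{42}}{21}\right) = -840 + \left(\frac{88}{3} + \frac{44 i \sqrt{42}}{21}\right) = - \frac{2432}{3} + \frac{44 i \sqrt{42}}{21}$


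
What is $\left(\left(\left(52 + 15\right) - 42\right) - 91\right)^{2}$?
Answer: $4356$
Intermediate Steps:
$\left(\left(\left(52 + 15\right) - 42\right) - 91\right)^{2} = \left(\left(67 - 42\right) - 91\right)^{2} = \left(25 - 91\right)^{2} = \left(-66\right)^{2} = 4356$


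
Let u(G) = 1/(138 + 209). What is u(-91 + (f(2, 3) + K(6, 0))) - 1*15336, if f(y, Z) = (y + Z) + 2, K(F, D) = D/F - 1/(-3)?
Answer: -5321591/347 ≈ -15336.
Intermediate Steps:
K(F, D) = ⅓ + D/F (K(F, D) = D/F - 1*(-⅓) = D/F + ⅓ = ⅓ + D/F)
f(y, Z) = 2 + Z + y (f(y, Z) = (Z + y) + 2 = 2 + Z + y)
u(G) = 1/347
u(-91 + (f(2, 3) + K(6, 0))) - 1*15336 = 1/347 - 1*15336 = 1/347 - 15336 = -5321591/347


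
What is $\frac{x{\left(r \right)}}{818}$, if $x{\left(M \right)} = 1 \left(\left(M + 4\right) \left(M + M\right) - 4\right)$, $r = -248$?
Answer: $\frac{60510}{409} \approx 147.95$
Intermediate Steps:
$x{\left(M \right)} = -4 + 2 M \left(4 + M\right)$ ($x{\left(M \right)} = 1 \left(\left(4 + M\right) 2 M - 4\right) = 1 \left(2 M \left(4 + M\right) - 4\right) = 1 \left(-4 + 2 M \left(4 + M\right)\right) = -4 + 2 M \left(4 + M\right)$)
$\frac{x{\left(r \right)}}{818} = \frac{-4 + 2 \left(-248\right)^{2} + 8 \left(-248\right)}{818} = \left(-4 + 2 \cdot 61504 - 1984\right) \frac{1}{818} = \left(-4 + 123008 - 1984\right) \frac{1}{818} = 121020 \cdot \frac{1}{818} = \frac{60510}{409}$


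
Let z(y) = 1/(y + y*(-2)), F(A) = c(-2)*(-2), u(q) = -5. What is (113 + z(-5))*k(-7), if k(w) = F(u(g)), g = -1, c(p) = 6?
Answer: -6792/5 ≈ -1358.4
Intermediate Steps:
F(A) = -12 (F(A) = 6*(-2) = -12)
k(w) = -12
z(y) = -1/y (z(y) = 1/(y - 2*y) = 1/(-y) = -1/y)
(113 + z(-5))*k(-7) = (113 - 1/(-5))*(-12) = (113 - 1*(-⅕))*(-12) = (113 + ⅕)*(-12) = (566/5)*(-12) = -6792/5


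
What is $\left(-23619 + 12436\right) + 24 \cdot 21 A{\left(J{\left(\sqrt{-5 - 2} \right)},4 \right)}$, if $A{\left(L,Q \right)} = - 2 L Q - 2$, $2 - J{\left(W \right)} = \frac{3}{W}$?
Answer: $-20255 - 1728 i \sqrt{7} \approx -20255.0 - 4571.9 i$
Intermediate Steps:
$J{\left(W \right)} = 2 - \frac{3}{W}$
$A{\left(L,Q \right)} = -2 - 2 L Q$ ($A{\left(L,Q \right)} = - 2 L Q - 2 = -2 - 2 L Q$)
$\left(-23619 + 12436\right) + 24 \cdot 21 A{\left(J{\left(\sqrt{-5 - 2} \right)},4 \right)} = \left(-23619 + 12436\right) + 24 \cdot 21 \left(-2 - 2 \left(2 - \frac{3}{\sqrt{-5 - 2}}\right) 4\right) = -11183 + 504 \left(-2 - 2 \left(2 - \frac{3}{\sqrt{-7}}\right) 4\right) = -11183 + 504 \left(-2 - 2 \left(2 - \frac{3}{i \sqrt{7}}\right) 4\right) = -11183 + 504 \left(-2 - 2 \left(2 - 3 \left(- \frac{i \sqrt{7}}{7}\right)\right) 4\right) = -11183 + 504 \left(-2 - 2 \left(2 + \frac{3 i \sqrt{7}}{7}\right) 4\right) = -11183 + 504 \left(-2 - \left(16 + \frac{24 i \sqrt{7}}{7}\right)\right) = -11183 + 504 \left(-18 - \frac{24 i \sqrt{7}}{7}\right) = -11183 - \left(9072 + 1728 i \sqrt{7}\right) = -20255 - 1728 i \sqrt{7}$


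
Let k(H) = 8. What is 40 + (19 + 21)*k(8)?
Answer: 360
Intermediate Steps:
40 + (19 + 21)*k(8) = 40 + (19 + 21)*8 = 40 + 40*8 = 40 + 320 = 360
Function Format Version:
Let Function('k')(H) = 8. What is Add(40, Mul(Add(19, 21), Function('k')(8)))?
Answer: 360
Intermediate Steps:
Add(40, Mul(Add(19, 21), Function('k')(8))) = Add(40, Mul(Add(19, 21), 8)) = Add(40, Mul(40, 8)) = Add(40, 320) = 360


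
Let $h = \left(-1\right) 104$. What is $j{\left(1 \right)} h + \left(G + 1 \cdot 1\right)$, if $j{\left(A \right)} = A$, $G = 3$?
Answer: $-100$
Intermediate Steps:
$h = -104$
$j{\left(1 \right)} h + \left(G + 1 \cdot 1\right) = 1 \left(-104\right) + \left(3 + 1 \cdot 1\right) = -104 + \left(3 + 1\right) = -104 + 4 = -100$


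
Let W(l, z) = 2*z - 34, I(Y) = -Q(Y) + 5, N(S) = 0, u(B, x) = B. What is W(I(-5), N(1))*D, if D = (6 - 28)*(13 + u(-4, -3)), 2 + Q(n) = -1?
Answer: 6732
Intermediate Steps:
Q(n) = -3 (Q(n) = -2 - 1 = -3)
I(Y) = 8 (I(Y) = -1*(-3) + 5 = 3 + 5 = 8)
W(l, z) = -34 + 2*z
D = -198 (D = (6 - 28)*(13 - 4) = -22*9 = -198)
W(I(-5), N(1))*D = (-34 + 2*0)*(-198) = (-34 + 0)*(-198) = -34*(-198) = 6732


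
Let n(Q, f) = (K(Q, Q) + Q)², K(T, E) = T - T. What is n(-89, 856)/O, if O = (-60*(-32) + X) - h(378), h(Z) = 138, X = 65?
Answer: 7921/1847 ≈ 4.2886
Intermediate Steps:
K(T, E) = 0
n(Q, f) = Q² (n(Q, f) = (0 + Q)² = Q²)
O = 1847 (O = (-60*(-32) + 65) - 1*138 = (1920 + 65) - 138 = 1985 - 138 = 1847)
n(-89, 856)/O = (-89)²/1847 = 7921*(1/1847) = 7921/1847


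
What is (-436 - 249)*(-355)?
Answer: 243175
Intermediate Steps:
(-436 - 249)*(-355) = -685*(-355) = 243175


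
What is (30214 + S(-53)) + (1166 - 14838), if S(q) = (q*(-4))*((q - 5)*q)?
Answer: 668230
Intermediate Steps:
S(q) = -4*q²*(-5 + q) (S(q) = (-4*q)*((-5 + q)*q) = (-4*q)*(q*(-5 + q)) = -4*q²*(-5 + q))
(30214 + S(-53)) + (1166 - 14838) = (30214 + 4*(-53)²*(5 - 1*(-53))) + (1166 - 14838) = (30214 + 4*2809*(5 + 53)) - 13672 = (30214 + 4*2809*58) - 13672 = (30214 + 651688) - 13672 = 681902 - 13672 = 668230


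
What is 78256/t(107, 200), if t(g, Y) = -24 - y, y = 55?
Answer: -78256/79 ≈ -990.58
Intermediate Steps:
t(g, Y) = -79 (t(g, Y) = -24 - 1*55 = -24 - 55 = -79)
78256/t(107, 200) = 78256/(-79) = 78256*(-1/79) = -78256/79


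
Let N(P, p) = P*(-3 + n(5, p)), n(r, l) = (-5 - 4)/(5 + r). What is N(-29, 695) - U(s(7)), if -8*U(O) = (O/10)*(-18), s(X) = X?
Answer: 4461/40 ≈ 111.53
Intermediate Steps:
n(r, l) = -9/(5 + r)
N(P, p) = -39*P/10 (N(P, p) = P*(-3 - 9/(5 + 5)) = P*(-3 - 9/10) = P*(-39/10) = -39*P/10)
U(O) = 9*O/40 (U(O) = -O/10*(-18)/8 = -(-9)*O/40 = 9*O/40)
N(-29, 695) - U(s(7)) = -39/10*(-29) - 9*7/40 = 1131/10 - 1*63/40 = 1131/10 - 63/40 = 4461/40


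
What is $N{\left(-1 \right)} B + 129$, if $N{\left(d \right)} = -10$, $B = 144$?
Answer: $-1311$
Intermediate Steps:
$N{\left(-1 \right)} B + 129 = \left(-10\right) 144 + 129 = -1440 + 129 = -1311$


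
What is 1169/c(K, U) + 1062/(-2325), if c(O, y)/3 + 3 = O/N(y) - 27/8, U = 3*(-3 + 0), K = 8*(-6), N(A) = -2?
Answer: 7098058/327825 ≈ 21.652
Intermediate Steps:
K = -48
U = -9 (U = 3*(-3) = -9)
c(O, y) = -153/8 - 3*O/2 (c(O, y) = -9 + 3*(O/(-2) - 27/8) = -9 + 3*(O*(-1/2) - 27*1/8) = -9 + 3*(-O/2 - 27/8) = -9 + 3*(-27/8 - O/2) = -9 + (-81/8 - 3*O/2) = -153/8 - 3*O/2)
1169/c(K, U) + 1062/(-2325) = 1169/(-153/8 - 3/2*(-48)) + 1062/(-2325) = 1169/(-153/8 + 72) + 1062*(-1/2325) = 1169/(423/8) - 354/775 = 1169*(8/423) - 354/775 = 9352/423 - 354/775 = 7098058/327825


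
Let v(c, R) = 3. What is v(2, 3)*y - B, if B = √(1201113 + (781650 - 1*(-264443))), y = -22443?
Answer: -67329 - √2247206 ≈ -68828.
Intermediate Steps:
B = √2247206 (B = √(1201113 + (781650 + 264443)) = √(1201113 + 1046093) = √2247206 ≈ 1499.1)
v(2, 3)*y - B = 3*(-22443) - √2247206 = -67329 - √2247206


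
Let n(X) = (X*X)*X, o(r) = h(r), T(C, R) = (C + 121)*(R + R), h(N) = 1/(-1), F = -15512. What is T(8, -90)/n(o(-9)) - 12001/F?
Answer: 360200641/15512 ≈ 23221.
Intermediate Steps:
h(N) = -1
T(C, R) = 2*R*(121 + C) (T(C, R) = (121 + C)*(2*R) = 2*R*(121 + C))
o(r) = -1
n(X) = X³ (n(X) = X²*X = X³)
T(8, -90)/n(o(-9)) - 12001/F = (2*(-90)*(121 + 8))/((-1)³) - 12001/(-15512) = (2*(-90)*129)/(-1) - 12001*(-1/15512) = -23220*(-1) + 12001/15512 = 23220 + 12001/15512 = 360200641/15512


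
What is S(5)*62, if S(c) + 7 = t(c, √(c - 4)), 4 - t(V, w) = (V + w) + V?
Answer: -868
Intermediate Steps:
t(V, w) = 4 - w - 2*V (t(V, w) = 4 - ((V + w) + V) = 4 - (w + 2*V) = 4 + (-w - 2*V) = 4 - w - 2*V)
S(c) = -3 - √(-4 + c) - 2*c (S(c) = -7 + (4 - √(c - 4) - 2*c) = -7 + (4 - √(-4 + c) - 2*c) = -3 - √(-4 + c) - 2*c)
S(5)*62 = (-3 - √(-4 + 5) - 2*5)*62 = (-3 - √1 - 10)*62 = (-3 - 1*1 - 10)*62 = (-3 - 1 - 10)*62 = -14*62 = -868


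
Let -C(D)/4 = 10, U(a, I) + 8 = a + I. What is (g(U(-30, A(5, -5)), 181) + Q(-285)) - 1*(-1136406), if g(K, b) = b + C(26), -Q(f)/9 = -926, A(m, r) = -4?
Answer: 1144881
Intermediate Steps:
U(a, I) = -8 + I + a (U(a, I) = -8 + (a + I) = -8 + (I + a) = -8 + I + a)
C(D) = -40 (C(D) = -4*10 = -40)
Q(f) = 8334 (Q(f) = -9*(-926) = 8334)
g(K, b) = -40 + b (g(K, b) = b - 40 = -40 + b)
(g(U(-30, A(5, -5)), 181) + Q(-285)) - 1*(-1136406) = ((-40 + 181) + 8334) - 1*(-1136406) = (141 + 8334) + 1136406 = 8475 + 1136406 = 1144881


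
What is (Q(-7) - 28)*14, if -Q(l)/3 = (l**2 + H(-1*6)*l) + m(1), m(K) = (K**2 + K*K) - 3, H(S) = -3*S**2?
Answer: -34160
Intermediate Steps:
m(K) = -3 + 2*K**2 (m(K) = (K**2 + K**2) - 3 = 2*K**2 - 3 = -3 + 2*K**2)
Q(l) = 3 - 3*l**2 + 324*l (Q(l) = -3*((l**2 + (-3*(-1*6)**2)*l) + (-3 + 2*1**2)) = -3*((l**2 + (-3*(-6)**2)*l) + (-3 + 2*1)) = -3*((l**2 + (-3*36)*l) + (-3 + 2)) = -3*((l**2 - 108*l) - 1) = -3*(-1 + l**2 - 108*l) = 3 - 3*l**2 + 324*l)
(Q(-7) - 28)*14 = ((3 - 3*(-7)**2 + 324*(-7)) - 28)*14 = ((3 - 3*49 - 2268) - 28)*14 = ((3 - 147 - 2268) - 28)*14 = (-2412 - 28)*14 = -2440*14 = -34160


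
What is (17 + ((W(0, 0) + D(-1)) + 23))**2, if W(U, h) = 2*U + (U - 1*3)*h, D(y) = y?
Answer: 1521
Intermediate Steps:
W(U, h) = 2*U + h*(-3 + U) (W(U, h) = 2*U + (U - 3)*h = 2*U + (-3 + U)*h = 2*U + h*(-3 + U))
(17 + ((W(0, 0) + D(-1)) + 23))**2 = (17 + (((-3*0 + 2*0 + 0*0) - 1) + 23))**2 = (17 + (((0 + 0 + 0) - 1) + 23))**2 = (17 + ((0 - 1) + 23))**2 = (17 + (-1 + 23))**2 = (17 + 22)**2 = 39**2 = 1521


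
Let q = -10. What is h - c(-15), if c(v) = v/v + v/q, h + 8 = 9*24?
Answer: 411/2 ≈ 205.50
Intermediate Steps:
h = 208 (h = -8 + 9*24 = -8 + 216 = 208)
c(v) = 1 - v/10 (c(v) = v/v + v/(-10) = 1 + v*(-⅒) = 1 - v/10)
h - c(-15) = 208 - (1 - ⅒*(-15)) = 208 - (1 + 3/2) = 208 - 1*5/2 = 208 - 5/2 = 411/2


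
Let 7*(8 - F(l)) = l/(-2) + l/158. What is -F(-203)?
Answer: 499/79 ≈ 6.3165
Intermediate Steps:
F(l) = 8 + 39*l/553 (F(l) = 8 - (l/(-2) + l/158)/7 = 8 - (l*(-1/2) + l*(1/158))/7 = 8 - (-l/2 + l/158)/7 = 8 - (-39)*l/553 = 8 + 39*l/553)
-F(-203) = -(8 + (39/553)*(-203)) = -(8 - 1131/79) = -1*(-499/79) = 499/79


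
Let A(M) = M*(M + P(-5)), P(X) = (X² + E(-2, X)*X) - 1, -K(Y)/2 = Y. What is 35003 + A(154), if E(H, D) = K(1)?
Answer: 63955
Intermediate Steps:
K(Y) = -2*Y
E(H, D) = -2 (E(H, D) = -2*1 = -2)
P(X) = -1 + X² - 2*X (P(X) = (X² - 2*X) - 1 = -1 + X² - 2*X)
A(M) = M*(34 + M) (A(M) = M*(M + (-1 + (-5)² - 2*(-5))) = M*(M + (-1 + 25 + 10)) = M*(M + 34) = M*(34 + M))
35003 + A(154) = 35003 + 154*(34 + 154) = 35003 + 154*188 = 35003 + 28952 = 63955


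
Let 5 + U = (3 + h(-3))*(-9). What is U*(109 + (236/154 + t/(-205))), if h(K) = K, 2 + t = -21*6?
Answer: -1754611/3157 ≈ -555.78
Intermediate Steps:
t = -128 (t = -2 - 21*6 = -2 - 126 = -128)
U = -5 (U = -5 + (3 - 3)*(-9) = -5 + 0*(-9) = -5 + 0 = -5)
U*(109 + (236/154 + t/(-205))) = -5*(109 + (236/154 - 128/(-205))) = -5*(109 + (236*(1/154) - 128*(-1/205))) = -5*(109 + (118/77 + 128/205)) = -5*(109 + 34046/15785) = -5*1754611/15785 = -1754611/3157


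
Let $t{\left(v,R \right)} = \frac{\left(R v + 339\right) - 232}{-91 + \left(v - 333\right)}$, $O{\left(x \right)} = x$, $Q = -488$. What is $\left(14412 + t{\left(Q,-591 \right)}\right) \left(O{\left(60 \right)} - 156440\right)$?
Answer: $- \frac{26451325145}{12} \approx -2.2043 \cdot 10^{9}$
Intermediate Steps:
$t{\left(v,R \right)} = \frac{107 + R v}{-424 + v}$ ($t{\left(v,R \right)} = \frac{\left(339 + R v\right) - 232}{-91 + \left(-333 + v\right)} = \frac{107 + R v}{-424 + v}$)
$\left(14412 + t{\left(Q,-591 \right)}\right) \left(O{\left(60 \right)} - 156440\right) = \left(14412 + \frac{107 - -288408}{-424 - 488}\right) \left(60 - 156440\right) = \left(14412 + \frac{107 + 288408}{-912}\right) \left(-156380\right) = \left(14412 - \frac{15185}{48}\right) \left(-156380\right) = \frac{676591}{48} \left(-156380\right) = - \frac{26451325145}{12}$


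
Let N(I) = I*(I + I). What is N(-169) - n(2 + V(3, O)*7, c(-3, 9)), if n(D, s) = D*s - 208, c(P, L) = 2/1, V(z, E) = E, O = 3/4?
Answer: 114631/2 ≈ 57316.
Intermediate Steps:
O = ¾ (O = 3*(¼) = ¾ ≈ 0.75000)
c(P, L) = 2 (c(P, L) = 2*1 = 2)
n(D, s) = -208 + D*s
N(I) = 2*I² (N(I) = I*(2*I) = 2*I²)
N(-169) - n(2 + V(3, O)*7, c(-3, 9)) = 2*(-169)² - (-208 + (2 + (¾)*7)*2) = 2*28561 - (-208 + (2 + 21/4)*2) = 57122 - (-208 + (29/4)*2) = 57122 - (-208 + 29/2) = 57122 - 1*(-387/2) = 57122 + 387/2 = 114631/2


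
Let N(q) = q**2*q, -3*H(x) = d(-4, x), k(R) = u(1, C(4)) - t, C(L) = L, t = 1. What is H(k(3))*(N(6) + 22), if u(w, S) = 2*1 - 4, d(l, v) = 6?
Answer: -476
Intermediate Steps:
u(w, S) = -2 (u(w, S) = 2 - 4 = -2)
k(R) = -3 (k(R) = -2 - 1*1 = -2 - 1 = -3)
H(x) = -2 (H(x) = -1/3*6 = -2)
N(q) = q**3
H(k(3))*(N(6) + 22) = -2*(6**3 + 22) = -2*(216 + 22) = -2*238 = -476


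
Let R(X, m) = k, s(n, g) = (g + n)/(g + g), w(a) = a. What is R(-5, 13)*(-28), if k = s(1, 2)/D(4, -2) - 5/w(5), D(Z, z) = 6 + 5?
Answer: 287/11 ≈ 26.091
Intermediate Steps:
s(n, g) = (g + n)/(2*g) (s(n, g) = (g + n)/((2*g)) = (g + n)*(1/(2*g)) = (g + n)/(2*g))
D(Z, z) = 11
k = -41/44 (k = ((½)*(2 + 1)/2)/11 - 5/5 = ((½)*(½)*3)*(1/11) - 5*⅕ = (¾)*(1/11) - 1 = 3/44 - 1 = -41/44 ≈ -0.93182)
R(X, m) = -41/44
R(-5, 13)*(-28) = -41/44*(-28) = 287/11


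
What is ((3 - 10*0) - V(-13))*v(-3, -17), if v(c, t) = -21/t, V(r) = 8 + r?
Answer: 168/17 ≈ 9.8824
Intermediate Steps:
((3 - 10*0) - V(-13))*v(-3, -17) = ((3 - 10*0) - (8 - 13))*(-21/(-17)) = ((3 + 0) - 1*(-5))*(-21*(-1/17)) = (3 + 5)*(21/17) = 8*(21/17) = 168/17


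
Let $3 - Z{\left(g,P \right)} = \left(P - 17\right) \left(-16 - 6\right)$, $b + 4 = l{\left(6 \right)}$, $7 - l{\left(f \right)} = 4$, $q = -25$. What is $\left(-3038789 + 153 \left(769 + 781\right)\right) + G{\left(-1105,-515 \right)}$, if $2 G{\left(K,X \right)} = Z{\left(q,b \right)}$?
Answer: $- \frac{5603671}{2} \approx -2.8018 \cdot 10^{6}$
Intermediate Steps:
$l{\left(f \right)} = 3$ ($l{\left(f \right)} = 7 - 4 = 3$)
$b = -1$ ($b = -4 + 3 = -1$)
$Z{\left(g,P \right)} = -371 + 22 P$ ($Z{\left(g,P \right)} = 3 - \left(P - 17\right) \left(-16 - 6\right) = 3 - \left(-17 + P\right) \left(-22\right) = 3 - \left(374 - 22 P\right) = 3 + \left(-374 + 22 P\right) = -371 + 22 P$)
$G{\left(K,X \right)} = - \frac{393}{2}$ ($G{\left(K,X \right)} = \frac{-371 + 22 \left(-1\right)}{2} = \frac{-371 - 22}{2} = \frac{1}{2} \left(-393\right) = - \frac{393}{2}$)
$\left(-3038789 + 153 \left(769 + 781\right)\right) + G{\left(-1105,-515 \right)} = \left(-3038789 + 153 \left(769 + 781\right)\right) - \frac{393}{2} = \left(-3038789 + 153 \cdot 1550\right) - \frac{393}{2} = \left(-3038789 + 237150\right) - \frac{393}{2} = -2801639 - \frac{393}{2} = - \frac{5603671}{2}$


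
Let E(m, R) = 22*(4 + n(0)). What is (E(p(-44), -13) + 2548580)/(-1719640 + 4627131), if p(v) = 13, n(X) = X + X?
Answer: 2548668/2907491 ≈ 0.87659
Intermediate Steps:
n(X) = 2*X
E(m, R) = 88 (E(m, R) = 22*(4 + 2*0) = 22*(4 + 0) = 22*4 = 88)
(E(p(-44), -13) + 2548580)/(-1719640 + 4627131) = (88 + 2548580)/(-1719640 + 4627131) = 2548668/2907491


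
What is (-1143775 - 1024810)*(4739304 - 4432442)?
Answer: -665456330270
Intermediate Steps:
(-1143775 - 1024810)*(4739304 - 4432442) = -2168585*306862 = -665456330270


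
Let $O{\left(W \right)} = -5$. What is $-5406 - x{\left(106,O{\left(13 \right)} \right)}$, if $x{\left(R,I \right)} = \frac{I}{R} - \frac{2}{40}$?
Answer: $- \frac{5730257}{1060} \approx -5405.9$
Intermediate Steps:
$x{\left(R,I \right)} = - \frac{1}{20} + \frac{I}{R}$ ($x{\left(R,I \right)} = \frac{I}{R} - \frac{1}{20} = - \frac{1}{20} + \frac{I}{R}$)
$-5406 - x{\left(106,O{\left(13 \right)} \right)} = -5406 - \frac{-5 - \frac{53}{10}}{106} = -5406 - \frac{1}{106} \left(- \frac{103}{10}\right) = -5406 - - \frac{103}{1060} = -5406 + \frac{103}{1060} = - \frac{5730257}{1060}$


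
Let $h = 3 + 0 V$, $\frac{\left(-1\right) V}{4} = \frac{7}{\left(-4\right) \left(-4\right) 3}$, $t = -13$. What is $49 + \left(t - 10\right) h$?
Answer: $-20$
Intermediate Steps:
$V = - \frac{7}{12}$ ($V = - 4 \frac{7}{\left(-4\right) \left(-4\right) 3} = - 4 \frac{7}{16 \cdot 3} = - 4 \cdot \frac{7}{48} = - 4 \cdot 7 \cdot \frac{1}{48} = \left(-4\right) \frac{7}{48} = - \frac{7}{12} \approx -0.58333$)
$h = 3$ ($h = 3 + 0 \left(- \frac{7}{12}\right) = 3 + 0 = 3$)
$49 + \left(t - 10\right) h = 49 + \left(-13 - 10\right) 3 = 49 - 69 = -20$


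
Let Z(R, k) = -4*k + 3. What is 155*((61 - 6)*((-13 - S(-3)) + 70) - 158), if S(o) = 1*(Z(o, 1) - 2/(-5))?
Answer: 466550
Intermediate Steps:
Z(R, k) = 3 - 4*k
S(o) = -3/5 (S(o) = 1*((3 - 4*1) - 2/(-5)) = 1*((3 - 4) - 2*(-1/5)) = 1*(-1 + 2/5) = 1*(-3/5) = -3/5)
155*((61 - 6)*((-13 - S(-3)) + 70) - 158) = 155*((61 - 6)*((-13 - 1*(-3/5)) + 70) - 158) = 155*(55*((-13 + 3/5) + 70) - 158) = 155*(55*(-62/5 + 70) - 158) = 155*(55*(288/5) - 158) = 155*(3168 - 158) = 155*3010 = 466550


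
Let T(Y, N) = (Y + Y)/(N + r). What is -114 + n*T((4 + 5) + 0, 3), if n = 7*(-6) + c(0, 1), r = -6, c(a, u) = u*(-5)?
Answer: 168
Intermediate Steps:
c(a, u) = -5*u
T(Y, N) = 2*Y/(-6 + N) (T(Y, N) = (Y + Y)/(N - 6) = (2*Y)/(-6 + N) = 2*Y/(-6 + N))
n = -47 (n = 7*(-6) - 5*1 = -42 - 5 = -47)
-114 + n*T((4 + 5) + 0, 3) = -114 - 94*((4 + 5) + 0)/(-6 + 3) = -114 - 94*(9 + 0)/(-3) = -114 - 94*9*(-1)/3 = -114 - 47*(-6) = -114 + 282 = 168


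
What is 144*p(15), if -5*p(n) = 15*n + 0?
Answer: -6480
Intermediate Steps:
p(n) = -3*n (p(n) = -(15*n + 0)/5 = -3*n)
144*p(15) = 144*(-3*15) = 144*(-45) = -6480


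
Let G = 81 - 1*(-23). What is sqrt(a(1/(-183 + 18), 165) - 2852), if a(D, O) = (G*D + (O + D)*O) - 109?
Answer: sqrt(660543015)/165 ≈ 155.76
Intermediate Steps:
G = 104 (G = 81 + 23 = 104)
a(D, O) = -109 + 104*D + O*(D + O) (a(D, O) = (104*D + (O + D)*O) - 109 = (104*D + (D + O)*O) - 109 = (104*D + O*(D + O)) - 109 = -109 + 104*D + O*(D + O))
sqrt(a(1/(-183 + 18), 165) - 2852) = sqrt((-109 + 165**2 + 104/(-183 + 18) + 165/(-183 + 18)) - 2852) = sqrt((-109 + 27225 + 104/(-165) + 165/(-165)) - 2852) = sqrt((-109 + 27225 + 104*(-1/165) - 1/165*165) - 2852) = sqrt((-109 + 27225 - 104/165 - 1) - 2852) = sqrt(4473871/165 - 2852) = sqrt(4003291/165) = sqrt(660543015)/165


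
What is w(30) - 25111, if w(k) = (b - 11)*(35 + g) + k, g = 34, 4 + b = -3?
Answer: -26323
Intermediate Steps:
b = -7 (b = -4 - 3 = -7)
w(k) = -1242 + k (w(k) = (-7 - 11)*(35 + 34) + k = -18*69 + k = -1242 + k)
w(30) - 25111 = (-1242 + 30) - 25111 = -1212 - 25111 = -26323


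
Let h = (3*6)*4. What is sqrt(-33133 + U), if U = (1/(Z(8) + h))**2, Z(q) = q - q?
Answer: I*sqrt(171761471)/72 ≈ 182.02*I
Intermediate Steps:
Z(q) = 0
h = 72 (h = 18*4 = 72)
U = 1/5184 (U = (1/(0 + 72))**2 = (1/72)**2 = 1/5184 ≈ 0.00019290)
sqrt(-33133 + U) = sqrt(-33133 + 1/5184) = sqrt(-171761471/5184) = I*sqrt(171761471)/72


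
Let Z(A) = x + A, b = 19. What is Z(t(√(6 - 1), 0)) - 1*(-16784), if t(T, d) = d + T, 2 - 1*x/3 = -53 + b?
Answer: 16892 + √5 ≈ 16894.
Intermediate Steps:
x = 108 (x = 6 - 3*(-53 + 19) = 6 - 3*(-34) = 6 + 102 = 108)
t(T, d) = T + d
Z(A) = 108 + A
Z(t(√(6 - 1), 0)) - 1*(-16784) = (108 + (√(6 - 1) + 0)) - 1*(-16784) = (108 + (√5 + 0)) + 16784 = (108 + √5) + 16784 = 16892 + √5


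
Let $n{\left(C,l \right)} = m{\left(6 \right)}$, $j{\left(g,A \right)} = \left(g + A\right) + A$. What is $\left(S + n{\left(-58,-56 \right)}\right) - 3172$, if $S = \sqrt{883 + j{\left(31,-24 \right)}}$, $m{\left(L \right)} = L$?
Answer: $-3166 + \sqrt{866} \approx -3136.6$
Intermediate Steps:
$j{\left(g,A \right)} = g + 2 A$ ($j{\left(g,A \right)} = \left(A + g\right) + A = g + 2 A$)
$n{\left(C,l \right)} = 6$
$S = \sqrt{866}$ ($S = \sqrt{883 + \left(31 + 2 \left(-24\right)\right)} = \sqrt{883 + \left(31 - 48\right)} = \sqrt{883 - 17} = \sqrt{866} \approx 29.428$)
$\left(S + n{\left(-58,-56 \right)}\right) - 3172 = \left(\sqrt{866} + 6\right) - 3172 = \left(6 + \sqrt{866}\right) - 3172 = -3166 + \sqrt{866}$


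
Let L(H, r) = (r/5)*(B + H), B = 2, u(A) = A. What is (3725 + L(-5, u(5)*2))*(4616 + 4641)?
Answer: 34426783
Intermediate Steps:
L(H, r) = r*(2 + H)/5 (L(H, r) = (r/5)*(2 + H) = r*(2 + H)/5)
(3725 + L(-5, u(5)*2))*(4616 + 4641) = (3725 + (5*2)*(2 - 5)/5)*(4616 + 4641) = (3725 + (⅕)*10*(-3))*9257 = (3725 - 6)*9257 = 3719*9257 = 34426783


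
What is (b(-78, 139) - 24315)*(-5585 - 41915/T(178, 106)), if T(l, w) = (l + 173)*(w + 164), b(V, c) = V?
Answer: 860800291963/6318 ≈ 1.3625e+8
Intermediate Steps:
T(l, w) = (164 + w)*(173 + l) (T(l, w) = (173 + l)*(164 + w) = (164 + w)*(173 + l))
(b(-78, 139) - 24315)*(-5585 - 41915/T(178, 106)) = (-78 - 24315)*(-5585 - 41915/(28372 + 164*178 + 173*106 + 178*106)) = -24393*(-5585 - 41915/(28372 + 29192 + 18338 + 18868)) = -24393*(-5585 - 41915/94770) = -24393*(-5585 - 41915*1/94770) = -24393*(-5585 - 8383/18954) = -24393*(-105866473/18954) = 860800291963/6318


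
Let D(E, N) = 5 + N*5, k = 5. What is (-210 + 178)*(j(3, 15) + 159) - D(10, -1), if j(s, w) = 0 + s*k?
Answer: -5568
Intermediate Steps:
j(s, w) = 5*s (j(s, w) = 0 + s*5 = 0 + 5*s = 5*s)
D(E, N) = 5 + 5*N
(-210 + 178)*(j(3, 15) + 159) - D(10, -1) = (-210 + 178)*(5*3 + 159) - (5 + 5*(-1)) = -32*(15 + 159) - (5 - 5) = -32*174 - 1*0 = -5568 + 0 = -5568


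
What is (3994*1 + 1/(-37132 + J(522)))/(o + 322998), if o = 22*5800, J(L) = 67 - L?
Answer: 150122477/16936627026 ≈ 0.0088638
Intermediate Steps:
o = 127600
(3994*1 + 1/(-37132 + J(522)))/(o + 322998) = (3994*1 + 1/(-37132 + (67 - 1*522)))/(127600 + 322998) = (3994 + 1/(-37132 + (67 - 522)))/450598 = (3994 + 1/(-37132 - 455))*(1/450598) = (3994 + 1/(-37587))*(1/450598) = (3994 - 1/37587)*(1/450598) = (150122477/37587)*(1/450598) = 150122477/16936627026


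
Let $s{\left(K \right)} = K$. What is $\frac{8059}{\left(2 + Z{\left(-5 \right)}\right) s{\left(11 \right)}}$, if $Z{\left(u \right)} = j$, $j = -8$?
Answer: $- \frac{8059}{66} \approx -122.11$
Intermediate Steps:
$Z{\left(u \right)} = -8$
$\frac{8059}{\left(2 + Z{\left(-5 \right)}\right) s{\left(11 \right)}} = \frac{8059}{\left(2 - 8\right) 11} = \frac{8059}{\left(-6\right) 11} = \frac{8059}{-66} = 8059 \left(- \frac{1}{66}\right) = - \frac{8059}{66}$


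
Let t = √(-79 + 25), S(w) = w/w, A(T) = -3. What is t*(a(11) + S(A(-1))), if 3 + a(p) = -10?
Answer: -36*I*√6 ≈ -88.182*I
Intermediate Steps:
S(w) = 1
a(p) = -13 (a(p) = -3 - 10 = -13)
t = 3*I*√6 (t = √(-54) = 3*I*√6 ≈ 7.3485*I)
t*(a(11) + S(A(-1))) = (3*I*√6)*(-13 + 1) = (3*I*√6)*(-12) = -36*I*√6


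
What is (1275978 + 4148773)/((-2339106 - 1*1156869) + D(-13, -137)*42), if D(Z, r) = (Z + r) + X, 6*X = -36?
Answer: -319103/206031 ≈ -1.5488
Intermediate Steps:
X = -6 (X = (1/6)*(-36) = -6)
D(Z, r) = -6 + Z + r (D(Z, r) = (Z + r) - 6 = -6 + Z + r)
(1275978 + 4148773)/((-2339106 - 1*1156869) + D(-13, -137)*42) = (1275978 + 4148773)/((-2339106 - 1*1156869) + (-6 - 13 - 137)*42) = 5424751/((-2339106 - 1156869) - 156*42) = 5424751/(-3495975 - 6552) = 5424751/(-3502527) = 5424751*(-1/3502527) = -319103/206031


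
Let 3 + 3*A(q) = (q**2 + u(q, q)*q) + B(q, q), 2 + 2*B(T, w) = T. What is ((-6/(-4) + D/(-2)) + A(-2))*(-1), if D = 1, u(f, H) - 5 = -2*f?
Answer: 16/3 ≈ 5.3333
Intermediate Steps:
B(T, w) = -1 + T/2
u(f, H) = 5 - 2*f
A(q) = -4/3 + q**2/3 + q/6 + q*(5 - 2*q)/3 (A(q) = -1 + ((q**2 + (5 - 2*q)*q) + (-1 + q/2))/3 = -1 + ((q**2 + q*(5 - 2*q)) + (-1 + q/2))/3 = -1 + (-1 + q**2 + q/2 + q*(5 - 2*q))/3 = -1 + (-1/3 + q**2/3 + q/6 + q*(5 - 2*q)/3) = -4/3 + q**2/3 + q/6 + q*(5 - 2*q)/3)
((-6/(-4) + D/(-2)) + A(-2))*(-1) = ((-6/(-4) + 1/(-2)) + (-4/3 - 1/3*(-2)**2 + (11/6)*(-2)))*(-1) = ((-6*(-1/4) + 1*(-1/2)) + (-4/3 - 1/3*4 - 11/3))*(-1) = ((3/2 - 1/2) + (-4/3 - 4/3 - 11/3))*(-1) = (1 - 19/3)*(-1) = -16/3*(-1) = 16/3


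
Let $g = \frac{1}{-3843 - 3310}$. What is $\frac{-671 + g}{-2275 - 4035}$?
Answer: $\frac{2399832}{22567715} \approx 0.10634$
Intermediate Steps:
$g = - \frac{1}{7153}$ ($g = \frac{1}{-7153} = - \frac{1}{7153} \approx -0.0001398$)
$\frac{-671 + g}{-2275 - 4035} = \frac{-671 - \frac{1}{7153}}{-2275 - 4035} = - \frac{4799664}{7153 \left(-6310\right)} = \left(- \frac{4799664}{7153}\right) \left(- \frac{1}{6310}\right) = \frac{2399832}{22567715}$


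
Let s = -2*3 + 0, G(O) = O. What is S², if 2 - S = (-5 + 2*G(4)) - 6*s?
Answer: 1369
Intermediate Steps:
s = -6 (s = -6 + 0 = -6)
S = -37 (S = 2 - ((-5 + 2*4) - 6*(-6)) = 2 - ((-5 + 8) + 36) = 2 - (3 + 36) = 2 - 1*39 = 2 - 39 = -37)
S² = (-37)² = 1369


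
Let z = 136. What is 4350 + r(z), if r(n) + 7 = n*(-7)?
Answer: 3391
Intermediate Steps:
r(n) = -7 - 7*n (r(n) = -7 + n*(-7) = -7 - 7*n)
4350 + r(z) = 4350 + (-7 - 7*136) = 4350 + (-7 - 952) = 4350 - 959 = 3391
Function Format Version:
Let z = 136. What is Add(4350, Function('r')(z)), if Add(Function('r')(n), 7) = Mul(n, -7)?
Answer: 3391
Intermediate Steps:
Function('r')(n) = Add(-7, Mul(-7, n)) (Function('r')(n) = Add(-7, Mul(n, -7)) = Add(-7, Mul(-7, n)))
Add(4350, Function('r')(z)) = Add(4350, Add(-7, Mul(-7, 136))) = Add(4350, Add(-7, -952)) = Add(4350, -959) = 3391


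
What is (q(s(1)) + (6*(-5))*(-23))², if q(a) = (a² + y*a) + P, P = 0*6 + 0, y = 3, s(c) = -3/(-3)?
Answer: 481636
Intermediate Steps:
s(c) = 1 (s(c) = -3*(-⅓) = 1)
P = 0 (P = 0 + 0 = 0)
q(a) = a² + 3*a (q(a) = (a² + 3*a) + 0 = a² + 3*a)
(q(s(1)) + (6*(-5))*(-23))² = (1*(3 + 1) + (6*(-5))*(-23))² = (1*4 - 30*(-23))² = (4 + 690)² = 694² = 481636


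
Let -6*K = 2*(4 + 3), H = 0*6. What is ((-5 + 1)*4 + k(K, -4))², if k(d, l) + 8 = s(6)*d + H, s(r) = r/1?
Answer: 1444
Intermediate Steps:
s(r) = r (s(r) = r*1 = r)
H = 0
K = -7/3 (K = -(4 + 3)/3 = -7/3 ≈ -2.3333)
k(d, l) = -8 + 6*d (k(d, l) = -8 + (6*d + 0) = -8 + 6*d)
((-5 + 1)*4 + k(K, -4))² = ((-5 + 1)*4 + (-8 + 6*(-7/3)))² = (-4*4 + (-8 - 14))² = (-16 - 22)² = (-38)² = 1444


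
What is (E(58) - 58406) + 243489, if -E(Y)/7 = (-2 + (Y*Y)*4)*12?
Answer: -945053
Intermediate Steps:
E(Y) = 168 - 336*Y**2 (E(Y) = -7*(-2 + (Y*Y)*4)*12 = -7*(-2 + Y**2*4)*12 = -7*(-2 + 4*Y**2)*12 = -7*(-24 + 48*Y**2) = 168 - 336*Y**2)
(E(58) - 58406) + 243489 = ((168 - 336*58**2) - 58406) + 243489 = ((168 - 336*3364) - 58406) + 243489 = ((168 - 1130304) - 58406) + 243489 = (-1130136 - 58406) + 243489 = -1188542 + 243489 = -945053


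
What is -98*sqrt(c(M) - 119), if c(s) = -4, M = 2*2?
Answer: -98*I*sqrt(123) ≈ -1086.9*I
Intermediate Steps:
M = 4
-98*sqrt(c(M) - 119) = -98*sqrt(-4 - 119) = -98*I*sqrt(123)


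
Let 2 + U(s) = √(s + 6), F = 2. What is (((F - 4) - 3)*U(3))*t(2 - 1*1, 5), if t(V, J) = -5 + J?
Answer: 0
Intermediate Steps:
U(s) = -2 + √(6 + s) (U(s) = -2 + √(s + 6) = -2 + √(6 + s))
(((F - 4) - 3)*U(3))*t(2 - 1*1, 5) = (((2 - 4) - 3)*(-2 + √(6 + 3)))*(-5 + 5) = ((-2 - 3)*(-2 + √9))*0 = -5*(-2 + 3)*0 = -5*1*0 = -5*0 = 0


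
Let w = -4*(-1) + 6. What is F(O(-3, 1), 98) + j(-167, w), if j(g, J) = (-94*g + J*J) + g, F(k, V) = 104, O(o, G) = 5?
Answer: 15735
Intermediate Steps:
w = 10 (w = 4 + 6 = 10)
j(g, J) = J² - 93*g (j(g, J) = (-94*g + J²) + g = (J² - 94*g) + g = J² - 93*g)
F(O(-3, 1), 98) + j(-167, w) = 104 + (10² - 93*(-167)) = 104 + (100 + 15531) = 104 + 15631 = 15735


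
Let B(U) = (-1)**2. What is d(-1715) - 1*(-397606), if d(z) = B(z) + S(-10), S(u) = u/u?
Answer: 397608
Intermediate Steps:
S(u) = 1
B(U) = 1
d(z) = 2 (d(z) = 1 + 1 = 2)
d(-1715) - 1*(-397606) = 2 - 1*(-397606) = 2 + 397606 = 397608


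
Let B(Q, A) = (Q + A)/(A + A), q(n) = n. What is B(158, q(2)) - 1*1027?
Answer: -987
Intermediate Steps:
B(Q, A) = (A + Q)/(2*A) (B(Q, A) = (A + Q)/((2*A)) = (A + Q)*(1/(2*A)) = (A + Q)/(2*A))
B(158, q(2)) - 1*1027 = (½)*(2 + 158)/2 - 1*1027 = (½)*(½)*160 - 1027 = 40 - 1027 = -987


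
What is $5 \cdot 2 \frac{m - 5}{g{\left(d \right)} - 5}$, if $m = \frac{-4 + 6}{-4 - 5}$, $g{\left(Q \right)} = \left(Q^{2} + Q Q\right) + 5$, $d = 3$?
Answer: $- \frac{235}{81} \approx -2.9012$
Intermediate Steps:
$g{\left(Q \right)} = 5 + 2 Q^{2}$ ($g{\left(Q \right)} = \left(Q^{2} + Q^{2}\right) + 5 = 2 Q^{2} + 5 = 5 + 2 Q^{2}$)
$m = - \frac{2}{9}$ ($m = \frac{2}{-9} = 2 \left(- \frac{1}{9}\right) = - \frac{2}{9} \approx -0.22222$)
$5 \cdot 2 \frac{m - 5}{g{\left(d \right)} - 5} = 5 \cdot 2 \frac{- \frac{2}{9} - 5}{\left(5 + 2 \cdot 3^{2}\right) - 5} = 10 \left(- \frac{47}{9 \left(\left(5 + 2 \cdot 9\right) - 5\right)}\right) = 10 \left(- \frac{47}{9 \left(\left(5 + 18\right) - 5\right)}\right) = 10 \left(- \frac{47}{9 \left(23 - 5\right)}\right) = 10 \left(- \frac{47}{9 \cdot 18}\right) = 10 \left(\left(- \frac{47}{9}\right) \frac{1}{18}\right) = 10 \left(- \frac{47}{162}\right) = - \frac{235}{81}$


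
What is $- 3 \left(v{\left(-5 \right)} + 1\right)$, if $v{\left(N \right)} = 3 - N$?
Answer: $-27$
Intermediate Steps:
$- 3 \left(v{\left(-5 \right)} + 1\right) = - 3 \left(\left(3 - -5\right) + 1\right) = - 3 \left(\left(3 + 5\right) + 1\right) = - 3 \left(8 + 1\right) = \left(-3\right) 9 = -27$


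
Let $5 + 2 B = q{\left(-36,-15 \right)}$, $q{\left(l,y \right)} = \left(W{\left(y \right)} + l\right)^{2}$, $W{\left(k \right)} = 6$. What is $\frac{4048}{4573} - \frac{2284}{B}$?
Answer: $- \frac{17266504}{4092835} \approx -4.2187$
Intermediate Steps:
$q{\left(l,y \right)} = \left(6 + l\right)^{2}$
$B = \frac{895}{2}$ ($B = - \frac{5}{2} + \frac{\left(6 - 36\right)^{2}}{2} = - \frac{5}{2} + \frac{\left(-30\right)^{2}}{2} = - \frac{5}{2} + \frac{1}{2} \cdot 900 = - \frac{5}{2} + 450 = \frac{895}{2} \approx 447.5$)
$\frac{4048}{4573} - \frac{2284}{B} = \frac{4048}{4573} - \frac{2284}{\frac{895}{2}} = 4048 \cdot \frac{1}{4573} - \frac{4568}{895} = \frac{4048}{4573} - \frac{4568}{895} = - \frac{17266504}{4092835}$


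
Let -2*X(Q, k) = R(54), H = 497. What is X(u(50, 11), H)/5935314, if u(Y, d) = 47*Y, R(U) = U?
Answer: -9/1978438 ≈ -4.5490e-6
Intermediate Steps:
X(Q, k) = -27 (X(Q, k) = -½*54 = -27)
X(u(50, 11), H)/5935314 = -27/5935314 = -27*1/5935314 = -9/1978438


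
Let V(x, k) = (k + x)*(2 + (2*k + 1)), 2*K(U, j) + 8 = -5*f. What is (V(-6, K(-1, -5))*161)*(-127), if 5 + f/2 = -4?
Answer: -60829825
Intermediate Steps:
f = -18 (f = -10 + 2*(-4) = -10 - 8 = -18)
K(U, j) = 41 (K(U, j) = -4 + (-5*(-18))/2 = -4 + (½)*90 = -4 + 45 = 41)
V(x, k) = (3 + 2*k)*(k + x) (V(x, k) = (k + x)*(2 + (1 + 2*k)) = (k + x)*(3 + 2*k) = (3 + 2*k)*(k + x))
(V(-6, K(-1, -5))*161)*(-127) = ((2*41² + 3*41 + 3*(-6) + 2*41*(-6))*161)*(-127) = ((2*1681 + 123 - 18 - 492)*161)*(-127) = ((3362 + 123 - 18 - 492)*161)*(-127) = (2975*161)*(-127) = 478975*(-127) = -60829825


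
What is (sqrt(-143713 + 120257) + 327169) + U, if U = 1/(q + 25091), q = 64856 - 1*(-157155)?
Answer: 80844114239/247102 + 4*I*sqrt(1466) ≈ 3.2717e+5 + 153.15*I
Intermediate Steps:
q = 222011 (q = 64856 + 157155 = 222011)
U = 1/247102 (U = 1/(222011 + 25091) = 1/247102 ≈ 4.0469e-6)
(sqrt(-143713 + 120257) + 327169) + U = (sqrt(-143713 + 120257) + 327169) + 1/247102 = (sqrt(-23456) + 327169) + 1/247102 = (4*I*sqrt(1466) + 327169) + 1/247102 = (327169 + 4*I*sqrt(1466)) + 1/247102 = 80844114239/247102 + 4*I*sqrt(1466)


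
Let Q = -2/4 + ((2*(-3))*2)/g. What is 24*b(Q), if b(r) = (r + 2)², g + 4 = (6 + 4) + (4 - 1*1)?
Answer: ⅔ ≈ 0.66667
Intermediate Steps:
g = 9 (g = -4 + ((6 + 4) + (4 - 1*1)) = -4 + (10 + (4 - 1)) = -4 + (10 + 3) = -4 + 13 = 9)
Q = -11/6 (Q = -2/4 + ((2*(-3))*2)/9 = -2*¼ - 6*2*(⅑) = -½ - 12*⅑ = -½ - 4/3 = -11/6 ≈ -1.8333)
b(r) = (2 + r)²
24*b(Q) = 24*(2 - 11/6)² = 24*(⅙)² = 24*(1/36) = ⅔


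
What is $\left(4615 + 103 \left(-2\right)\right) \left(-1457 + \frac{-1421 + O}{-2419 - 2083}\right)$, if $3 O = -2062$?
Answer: $- \frac{86733482053}{13506} \approx -6.4218 \cdot 10^{6}$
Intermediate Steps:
$O = - \frac{2062}{3}$ ($O = \frac{1}{3} \left(-2062\right) = - \frac{2062}{3} \approx -687.33$)
$\left(4615 + 103 \left(-2\right)\right) \left(-1457 + \frac{-1421 + O}{-2419 - 2083}\right) = \left(4615 + 103 \left(-2\right)\right) \left(-1457 + \frac{-1421 - \frac{2062}{3}}{-2419 - 2083}\right) = \left(4615 - 206\right) \left(-1457 - \frac{6325}{3 \left(-4502\right)}\right) = 4409 \left(-1457 - - \frac{6325}{13506}\right) = 4409 \left(-1457 + \frac{6325}{13506}\right) = 4409 \left(- \frac{19671917}{13506}\right) = - \frac{86733482053}{13506}$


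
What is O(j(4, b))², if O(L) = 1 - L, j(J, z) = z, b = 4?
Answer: 9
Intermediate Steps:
O(j(4, b))² = (1 - 1*4)² = (1 - 4)² = (-3)² = 9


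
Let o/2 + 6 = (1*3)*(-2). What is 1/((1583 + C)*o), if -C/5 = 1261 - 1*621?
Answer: 1/38808 ≈ 2.5768e-5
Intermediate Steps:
C = -3200 (C = -5*(1261 - 1*621) = -5*(1261 - 621) = -5*640 = -3200)
o = -24 (o = -12 + 2*((1*3)*(-2)) = -12 + 2*(3*(-2)) = -12 + 2*(-6) = -12 - 12 = -24)
1/((1583 + C)*o) = 1/((1583 - 3200)*(-24)) = 1/(-1617*(-24)) = 1/38808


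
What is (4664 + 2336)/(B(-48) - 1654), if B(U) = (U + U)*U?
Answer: 500/211 ≈ 2.3697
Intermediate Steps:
B(U) = 2*U**2 (B(U) = (2*U)*U = 2*U**2)
(4664 + 2336)/(B(-48) - 1654) = (4664 + 2336)/(2*(-48)**2 - 1654) = 7000/(2*2304 - 1654) = 7000/(4608 - 1654) = 7000/2954 = 7000*(1/2954) = 500/211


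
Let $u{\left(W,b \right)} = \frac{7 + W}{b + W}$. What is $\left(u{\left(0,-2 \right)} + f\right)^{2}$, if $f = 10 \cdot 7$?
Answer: $\frac{17689}{4} \approx 4422.3$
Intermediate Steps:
$f = 70$
$u{\left(W,b \right)} = \frac{7 + W}{W + b}$
$\left(u{\left(0,-2 \right)} + f\right)^{2} = \left(\frac{7 + 0}{0 - 2} + 70\right)^{2} = \left(\frac{1}{-2} \cdot 7 + 70\right)^{2} = \left(\left(- \frac{1}{2}\right) 7 + 70\right)^{2} = \left(- \frac{7}{2} + 70\right)^{2} = \left(\frac{133}{2}\right)^{2} = \frac{17689}{4}$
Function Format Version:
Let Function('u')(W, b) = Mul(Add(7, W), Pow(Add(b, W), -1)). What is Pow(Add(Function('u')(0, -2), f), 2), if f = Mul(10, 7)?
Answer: Rational(17689, 4) ≈ 4422.3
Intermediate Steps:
f = 70
Function('u')(W, b) = Mul(Pow(Add(W, b), -1), Add(7, W)) (Function('u')(W, b) = Mul(Add(7, W), Pow(Add(W, b), -1)) = Mul(Pow(Add(W, b), -1), Add(7, W)))
Pow(Add(Function('u')(0, -2), f), 2) = Pow(Add(Mul(Pow(Add(0, -2), -1), Add(7, 0)), 70), 2) = Pow(Add(Mul(Pow(-2, -1), 7), 70), 2) = Pow(Add(Mul(Rational(-1, 2), 7), 70), 2) = Pow(Add(Rational(-7, 2), 70), 2) = Pow(Rational(133, 2), 2) = Rational(17689, 4)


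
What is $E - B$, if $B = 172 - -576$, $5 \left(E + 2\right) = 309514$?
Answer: $\frac{305764}{5} \approx 61153.0$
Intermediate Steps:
$E = \frac{309504}{5}$ ($E = -2 + \frac{1}{5} \cdot 309514 = -2 + \frac{309514}{5} = \frac{309504}{5} \approx 61901.0$)
$B = 748$ ($B = 172 + 576 = 748$)
$E - B = \frac{309504}{5} - 748 = \frac{305764}{5}$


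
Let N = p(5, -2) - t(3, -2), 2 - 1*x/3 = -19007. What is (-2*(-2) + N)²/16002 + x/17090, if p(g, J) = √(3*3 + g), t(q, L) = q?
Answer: 76066867/22789515 + √14/8001 ≈ 3.3383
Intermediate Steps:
p(g, J) = √(9 + g)
x = 57027 (x = 6 - 3*(-19007) = 6 + 57021 = 57027)
N = -3 + √14 (N = √(9 + 5) - 1*3 = √14 - 3 = -3 + √14 ≈ 0.74166)
(-2*(-2) + N)²/16002 + x/17090 = (-2*(-2) + (-3 + √14))²/16002 + 57027/17090 = (4 + (-3 + √14))²*(1/16002) + 57027*(1/17090) = (1 + √14)²*(1/16002) + 57027/17090 = (1 + √14)²/16002 + 57027/17090 = 57027/17090 + (1 + √14)²/16002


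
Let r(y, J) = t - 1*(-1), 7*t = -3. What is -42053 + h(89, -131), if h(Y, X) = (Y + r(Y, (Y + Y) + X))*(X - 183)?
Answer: -491249/7 ≈ -70178.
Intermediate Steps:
t = -3/7 (t = (⅐)*(-3) = -3/7 ≈ -0.42857)
r(y, J) = 4/7 (r(y, J) = -3/7 - 1*(-1) = -3/7 + 1 = 4/7)
h(Y, X) = (-183 + X)*(4/7 + Y) (h(Y, X) = (Y + 4/7)*(X - 183) = (4/7 + Y)*(-183 + X) = (-183 + X)*(4/7 + Y))
-42053 + h(89, -131) = -42053 + (-732/7 - 183*89 + (4/7)*(-131) - 131*89) = -42053 + (-732/7 - 16287 - 524/7 - 11659) = -42053 - 196878/7 = -491249/7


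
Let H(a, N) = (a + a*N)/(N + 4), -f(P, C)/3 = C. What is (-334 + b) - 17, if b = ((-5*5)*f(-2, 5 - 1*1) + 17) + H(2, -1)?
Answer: -34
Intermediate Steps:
f(P, C) = -3*C
H(a, N) = (a + N*a)/(4 + N)
b = 317 (b = ((-5*5)*(-3*(5 - 1*1)) + 17) + 2*(1 - 1)/(4 - 1) = (-(-75)*(5 - 1) + 17) + 2*0/3 = (-(-75)*4 + 17) + 2*(⅓)*0 = (-25*(-12) + 17) + 0 = (300 + 17) + 0 = 317 + 0 = 317)
(-334 + b) - 17 = (-334 + 317) - 17 = -17 - 17 = -34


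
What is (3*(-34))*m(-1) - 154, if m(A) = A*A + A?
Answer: -154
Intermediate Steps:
m(A) = A + A² (m(A) = A² + A = A + A²)
(3*(-34))*m(-1) - 154 = (3*(-34))*(-(1 - 1)) - 154 = -(-102)*0 - 154 = -102*0 - 154 = 0 - 154 = -154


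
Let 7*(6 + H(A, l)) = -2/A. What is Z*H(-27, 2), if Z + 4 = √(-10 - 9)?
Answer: 4528/189 - 1132*I*√19/189 ≈ 23.958 - 26.107*I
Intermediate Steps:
Z = -4 + I*√19 (Z = -4 + √(-10 - 9) = -4 + √(-19) = -4 + I*√19 ≈ -4.0 + 4.3589*I)
H(A, l) = -6 - 2/(7*A) (H(A, l) = -6 + (-2/A)/7 = -6 - 2/(7*A))
Z*H(-27, 2) = (-4 + I*√19)*(-6 - 2/7/(-27)) = (-4 + I*√19)*(-6 - 2/7*(-1/27)) = (-4 + I*√19)*(-6 + 2/189) = (-4 + I*√19)*(-1132/189) = 4528/189 - 1132*I*√19/189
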